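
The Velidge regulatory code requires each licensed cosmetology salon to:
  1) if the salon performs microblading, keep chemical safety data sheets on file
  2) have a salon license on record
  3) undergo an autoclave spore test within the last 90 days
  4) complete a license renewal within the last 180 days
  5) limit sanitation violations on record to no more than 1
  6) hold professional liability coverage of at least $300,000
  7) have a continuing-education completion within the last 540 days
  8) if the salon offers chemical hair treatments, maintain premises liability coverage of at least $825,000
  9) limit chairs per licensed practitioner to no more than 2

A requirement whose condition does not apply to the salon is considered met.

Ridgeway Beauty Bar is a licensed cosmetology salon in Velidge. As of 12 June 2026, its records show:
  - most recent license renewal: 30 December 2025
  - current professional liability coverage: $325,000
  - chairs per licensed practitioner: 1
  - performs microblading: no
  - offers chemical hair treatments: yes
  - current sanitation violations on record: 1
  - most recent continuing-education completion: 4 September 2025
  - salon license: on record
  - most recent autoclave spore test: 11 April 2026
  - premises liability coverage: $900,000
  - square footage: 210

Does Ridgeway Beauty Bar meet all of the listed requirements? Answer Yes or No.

1. condition 'performs microblading' does not hold → requirement n/a → met
2. salon license present → met
3. autoclave spore test 62 days ago vs limit 90 → met
4. license renewal 164 days ago vs limit 180 → met
5. sanitation violations on record 1 ≤ 1 → met
6. professional liability coverage $325,000 ≥ $300,000 → met
7. continuing-education completion 281 days ago vs limit 540 → met
8. condition 'offers chemical hair treatments' holds; premises liability coverage $900,000 ≥ $825,000 → met
9. chairs per licensed practitioner 1 ≤ 2 → met
All met.

Yes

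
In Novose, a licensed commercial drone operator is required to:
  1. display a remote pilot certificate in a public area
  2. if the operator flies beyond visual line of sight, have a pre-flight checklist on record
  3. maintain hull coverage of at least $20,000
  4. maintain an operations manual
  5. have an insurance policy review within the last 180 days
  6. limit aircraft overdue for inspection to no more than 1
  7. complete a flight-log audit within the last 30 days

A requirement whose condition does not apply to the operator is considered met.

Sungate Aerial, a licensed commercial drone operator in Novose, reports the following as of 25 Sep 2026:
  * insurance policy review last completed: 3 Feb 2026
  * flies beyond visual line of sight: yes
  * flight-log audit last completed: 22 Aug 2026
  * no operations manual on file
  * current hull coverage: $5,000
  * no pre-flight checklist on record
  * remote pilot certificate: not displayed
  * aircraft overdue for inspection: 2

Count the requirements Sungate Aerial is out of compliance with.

7

1. remote pilot certificate absent → not met
2. condition 'flies beyond visual line of sight' holds; pre-flight checklist absent → not met
3. hull coverage $5,000 < $20,000 → not met
4. operations manual absent → not met
5. insurance policy review 234 days ago vs limit 180 → not met
6. aircraft overdue for inspection 2 > 1 → not met
7. flight-log audit 34 days ago vs limit 30 → not met
Not met: 7 of 7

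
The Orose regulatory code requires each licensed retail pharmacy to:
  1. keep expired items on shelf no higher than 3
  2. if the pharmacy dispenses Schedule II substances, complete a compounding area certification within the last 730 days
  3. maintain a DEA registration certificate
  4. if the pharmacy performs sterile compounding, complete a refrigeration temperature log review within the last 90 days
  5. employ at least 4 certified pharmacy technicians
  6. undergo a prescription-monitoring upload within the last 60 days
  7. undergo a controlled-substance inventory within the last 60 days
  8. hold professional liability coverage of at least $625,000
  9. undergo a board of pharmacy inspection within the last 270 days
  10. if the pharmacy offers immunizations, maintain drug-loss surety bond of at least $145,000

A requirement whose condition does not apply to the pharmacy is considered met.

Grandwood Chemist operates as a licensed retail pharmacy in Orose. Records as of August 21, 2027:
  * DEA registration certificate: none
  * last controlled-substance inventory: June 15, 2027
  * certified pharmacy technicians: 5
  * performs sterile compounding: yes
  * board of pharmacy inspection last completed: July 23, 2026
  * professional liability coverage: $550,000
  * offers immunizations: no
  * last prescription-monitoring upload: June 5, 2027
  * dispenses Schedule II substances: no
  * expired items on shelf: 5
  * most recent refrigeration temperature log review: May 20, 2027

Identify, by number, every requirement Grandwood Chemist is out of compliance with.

1, 3, 4, 6, 7, 8, 9

1. expired items on shelf 5 > 3 → not met
2. condition 'dispenses Schedule II substances' does not hold → requirement n/a → met
3. DEA registration certificate absent → not met
4. condition 'performs sterile compounding' holds; refrigeration temperature log review 93 days ago vs limit 90 → not met
5. certified pharmacy technicians 5 ≥ 4 → met
6. prescription-monitoring upload 77 days ago vs limit 60 → not met
7. controlled-substance inventory 67 days ago vs limit 60 → not met
8. professional liability coverage $550,000 < $625,000 → not met
9. board of pharmacy inspection 394 days ago vs limit 270 → not met
10. condition 'offers immunizations' does not hold → requirement n/a → met
Not met: 1, 3, 4, 6, 7, 8, 9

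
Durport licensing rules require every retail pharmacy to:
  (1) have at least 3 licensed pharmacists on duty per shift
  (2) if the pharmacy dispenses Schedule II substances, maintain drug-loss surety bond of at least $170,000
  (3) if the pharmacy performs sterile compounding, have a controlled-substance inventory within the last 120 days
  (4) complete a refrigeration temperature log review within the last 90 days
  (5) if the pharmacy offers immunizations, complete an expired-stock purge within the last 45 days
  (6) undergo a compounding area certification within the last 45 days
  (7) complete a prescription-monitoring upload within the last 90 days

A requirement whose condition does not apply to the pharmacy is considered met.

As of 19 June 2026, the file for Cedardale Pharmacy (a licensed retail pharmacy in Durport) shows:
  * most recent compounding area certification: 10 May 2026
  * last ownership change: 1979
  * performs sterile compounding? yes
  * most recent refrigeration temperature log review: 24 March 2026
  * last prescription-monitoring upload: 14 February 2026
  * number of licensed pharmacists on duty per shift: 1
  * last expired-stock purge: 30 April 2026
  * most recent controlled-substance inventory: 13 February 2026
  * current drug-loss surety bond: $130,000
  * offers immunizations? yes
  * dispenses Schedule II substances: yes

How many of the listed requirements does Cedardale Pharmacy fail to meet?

1. licensed pharmacists on duty per shift 1 < 3 → not met
2. condition 'dispenses Schedule II substances' holds; drug-loss surety bond $130,000 < $170,000 → not met
3. condition 'performs sterile compounding' holds; controlled-substance inventory 126 days ago vs limit 120 → not met
4. refrigeration temperature log review 87 days ago vs limit 90 → met
5. condition 'offers immunizations' holds; expired-stock purge 50 days ago vs limit 45 → not met
6. compounding area certification 40 days ago vs limit 45 → met
7. prescription-monitoring upload 125 days ago vs limit 90 → not met
Not met: 5 of 7

5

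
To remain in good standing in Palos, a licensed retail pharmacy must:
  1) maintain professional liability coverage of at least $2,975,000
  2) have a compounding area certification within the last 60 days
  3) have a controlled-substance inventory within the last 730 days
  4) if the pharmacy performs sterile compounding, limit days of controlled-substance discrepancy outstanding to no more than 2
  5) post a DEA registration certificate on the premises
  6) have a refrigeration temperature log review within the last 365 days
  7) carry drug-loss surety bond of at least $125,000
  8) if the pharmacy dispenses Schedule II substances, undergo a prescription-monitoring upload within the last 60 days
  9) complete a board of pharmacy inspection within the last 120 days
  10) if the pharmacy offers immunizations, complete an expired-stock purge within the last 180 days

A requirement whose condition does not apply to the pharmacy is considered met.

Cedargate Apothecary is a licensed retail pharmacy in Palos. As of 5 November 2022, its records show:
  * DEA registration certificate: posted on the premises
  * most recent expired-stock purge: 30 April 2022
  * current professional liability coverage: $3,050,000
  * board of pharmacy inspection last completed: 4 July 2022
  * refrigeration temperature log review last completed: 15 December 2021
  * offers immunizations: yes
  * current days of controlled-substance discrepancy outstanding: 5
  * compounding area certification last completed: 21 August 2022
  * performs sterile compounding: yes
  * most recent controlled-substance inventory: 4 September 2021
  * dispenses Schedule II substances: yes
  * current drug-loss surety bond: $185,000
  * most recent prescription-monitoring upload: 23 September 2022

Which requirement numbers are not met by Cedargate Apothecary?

2, 4, 9, 10

1. professional liability coverage $3,050,000 ≥ $2,975,000 → met
2. compounding area certification 76 days ago vs limit 60 → not met
3. controlled-substance inventory 427 days ago vs limit 730 → met
4. condition 'performs sterile compounding' holds; days of controlled-substance discrepancy outstanding 5 > 2 → not met
5. DEA registration certificate present → met
6. refrigeration temperature log review 325 days ago vs limit 365 → met
7. drug-loss surety bond $185,000 ≥ $125,000 → met
8. condition 'dispenses Schedule II substances' holds; prescription-monitoring upload 43 days ago vs limit 60 → met
9. board of pharmacy inspection 124 days ago vs limit 120 → not met
10. condition 'offers immunizations' holds; expired-stock purge 189 days ago vs limit 180 → not met
Not met: 2, 4, 9, 10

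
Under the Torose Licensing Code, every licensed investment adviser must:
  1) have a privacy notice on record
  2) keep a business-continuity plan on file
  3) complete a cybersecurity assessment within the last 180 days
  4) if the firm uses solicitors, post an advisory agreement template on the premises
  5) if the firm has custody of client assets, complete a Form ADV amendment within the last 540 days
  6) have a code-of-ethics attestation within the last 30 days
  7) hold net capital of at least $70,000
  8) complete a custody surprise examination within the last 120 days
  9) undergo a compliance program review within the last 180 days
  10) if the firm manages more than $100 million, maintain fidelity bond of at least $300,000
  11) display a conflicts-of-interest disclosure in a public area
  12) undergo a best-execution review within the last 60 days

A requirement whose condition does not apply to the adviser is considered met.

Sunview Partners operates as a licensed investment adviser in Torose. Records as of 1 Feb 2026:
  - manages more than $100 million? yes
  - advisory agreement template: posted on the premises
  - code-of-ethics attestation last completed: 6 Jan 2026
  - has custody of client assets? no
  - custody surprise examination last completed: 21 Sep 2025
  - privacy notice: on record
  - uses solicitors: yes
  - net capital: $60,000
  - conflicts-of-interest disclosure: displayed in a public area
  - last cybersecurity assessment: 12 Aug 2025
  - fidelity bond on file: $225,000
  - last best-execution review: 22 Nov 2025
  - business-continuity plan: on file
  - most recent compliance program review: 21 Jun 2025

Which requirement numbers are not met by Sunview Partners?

1. privacy notice present → met
2. business-continuity plan present → met
3. cybersecurity assessment 173 days ago vs limit 180 → met
4. condition 'uses solicitors' holds; advisory agreement template present → met
5. condition 'has custody of client assets' does not hold → requirement n/a → met
6. code-of-ethics attestation 26 days ago vs limit 30 → met
7. net capital $60,000 < $70,000 → not met
8. custody surprise examination 133 days ago vs limit 120 → not met
9. compliance program review 225 days ago vs limit 180 → not met
10. condition 'manages more than $100 million' holds; fidelity bond $225,000 < $300,000 → not met
11. conflicts-of-interest disclosure present → met
12. best-execution review 71 days ago vs limit 60 → not met
Not met: 7, 8, 9, 10, 12

7, 8, 9, 10, 12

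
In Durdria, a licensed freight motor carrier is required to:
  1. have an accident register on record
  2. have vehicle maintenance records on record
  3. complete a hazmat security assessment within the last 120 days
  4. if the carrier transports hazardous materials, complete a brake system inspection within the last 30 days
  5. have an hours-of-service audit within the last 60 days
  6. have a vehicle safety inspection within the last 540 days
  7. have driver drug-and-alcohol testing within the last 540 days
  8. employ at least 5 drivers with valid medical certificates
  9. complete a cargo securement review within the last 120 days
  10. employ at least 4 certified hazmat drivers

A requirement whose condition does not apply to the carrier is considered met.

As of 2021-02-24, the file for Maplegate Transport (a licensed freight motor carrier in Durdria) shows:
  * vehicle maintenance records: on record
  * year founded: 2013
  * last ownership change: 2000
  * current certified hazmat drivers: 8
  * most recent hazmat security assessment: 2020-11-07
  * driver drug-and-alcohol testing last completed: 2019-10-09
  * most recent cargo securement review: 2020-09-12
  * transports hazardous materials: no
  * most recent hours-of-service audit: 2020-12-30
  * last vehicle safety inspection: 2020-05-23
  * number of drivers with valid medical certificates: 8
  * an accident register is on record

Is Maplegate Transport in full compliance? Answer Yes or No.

No

1. accident register present → met
2. vehicle maintenance records present → met
3. hazmat security assessment 109 days ago vs limit 120 → met
4. condition 'transports hazardous materials' does not hold → requirement n/a → met
5. hours-of-service audit 56 days ago vs limit 60 → met
6. vehicle safety inspection 277 days ago vs limit 540 → met
7. driver drug-and-alcohol testing 504 days ago vs limit 540 → met
8. drivers with valid medical certificates 8 ≥ 5 → met
9. cargo securement review 165 days ago vs limit 120 → not met
10. certified hazmat drivers 8 ≥ 4 → met
Not met: 9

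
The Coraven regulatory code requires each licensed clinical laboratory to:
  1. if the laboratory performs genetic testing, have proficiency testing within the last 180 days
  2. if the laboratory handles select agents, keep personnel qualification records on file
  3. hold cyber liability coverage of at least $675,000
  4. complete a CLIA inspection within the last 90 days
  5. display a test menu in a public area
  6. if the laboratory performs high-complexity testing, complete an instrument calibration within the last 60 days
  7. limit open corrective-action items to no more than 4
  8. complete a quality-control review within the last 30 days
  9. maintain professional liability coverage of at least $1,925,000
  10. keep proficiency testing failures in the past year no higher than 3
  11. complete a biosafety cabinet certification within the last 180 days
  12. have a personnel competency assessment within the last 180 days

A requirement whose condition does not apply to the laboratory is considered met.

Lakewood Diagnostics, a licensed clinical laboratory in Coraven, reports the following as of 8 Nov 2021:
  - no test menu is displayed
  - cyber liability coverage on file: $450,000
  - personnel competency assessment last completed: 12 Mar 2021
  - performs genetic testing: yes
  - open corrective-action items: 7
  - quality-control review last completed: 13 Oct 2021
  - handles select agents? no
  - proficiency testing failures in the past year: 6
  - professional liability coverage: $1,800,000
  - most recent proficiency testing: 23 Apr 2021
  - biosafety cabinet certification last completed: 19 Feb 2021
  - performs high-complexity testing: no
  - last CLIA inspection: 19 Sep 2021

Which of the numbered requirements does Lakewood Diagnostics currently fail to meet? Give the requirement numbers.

1. condition 'performs genetic testing' holds; proficiency testing 199 days ago vs limit 180 → not met
2. condition 'handles select agents' does not hold → requirement n/a → met
3. cyber liability coverage $450,000 < $675,000 → not met
4. CLIA inspection 50 days ago vs limit 90 → met
5. test menu absent → not met
6. condition 'performs high-complexity testing' does not hold → requirement n/a → met
7. open corrective-action items 7 > 4 → not met
8. quality-control review 26 days ago vs limit 30 → met
9. professional liability coverage $1,800,000 < $1,925,000 → not met
10. proficiency testing failures in the past year 6 > 3 → not met
11. biosafety cabinet certification 262 days ago vs limit 180 → not met
12. personnel competency assessment 241 days ago vs limit 180 → not met
Not met: 1, 3, 5, 7, 9, 10, 11, 12

1, 3, 5, 7, 9, 10, 11, 12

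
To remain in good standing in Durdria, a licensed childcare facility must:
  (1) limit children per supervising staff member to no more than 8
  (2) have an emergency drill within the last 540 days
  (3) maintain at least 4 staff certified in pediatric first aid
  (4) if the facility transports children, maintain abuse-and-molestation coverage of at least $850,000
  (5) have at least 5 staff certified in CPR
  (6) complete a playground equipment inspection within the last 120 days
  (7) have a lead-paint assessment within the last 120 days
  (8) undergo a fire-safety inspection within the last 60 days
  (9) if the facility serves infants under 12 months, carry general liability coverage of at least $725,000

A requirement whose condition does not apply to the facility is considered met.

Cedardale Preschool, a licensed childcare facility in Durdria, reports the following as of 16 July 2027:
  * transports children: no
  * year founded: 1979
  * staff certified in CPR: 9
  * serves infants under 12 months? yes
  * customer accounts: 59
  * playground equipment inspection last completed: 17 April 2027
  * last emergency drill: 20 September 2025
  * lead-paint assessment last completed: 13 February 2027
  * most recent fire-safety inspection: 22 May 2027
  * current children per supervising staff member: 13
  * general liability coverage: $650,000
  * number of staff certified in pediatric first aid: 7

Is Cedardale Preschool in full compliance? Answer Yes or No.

No

1. children per supervising staff member 13 > 8 → not met
2. emergency drill 664 days ago vs limit 540 → not met
3. staff certified in pediatric first aid 7 ≥ 4 → met
4. condition 'transports children' does not hold → requirement n/a → met
5. staff certified in CPR 9 ≥ 5 → met
6. playground equipment inspection 90 days ago vs limit 120 → met
7. lead-paint assessment 153 days ago vs limit 120 → not met
8. fire-safety inspection 55 days ago vs limit 60 → met
9. condition 'serves infants under 12 months' holds; general liability coverage $650,000 < $725,000 → not met
Not met: 1, 2, 7, 9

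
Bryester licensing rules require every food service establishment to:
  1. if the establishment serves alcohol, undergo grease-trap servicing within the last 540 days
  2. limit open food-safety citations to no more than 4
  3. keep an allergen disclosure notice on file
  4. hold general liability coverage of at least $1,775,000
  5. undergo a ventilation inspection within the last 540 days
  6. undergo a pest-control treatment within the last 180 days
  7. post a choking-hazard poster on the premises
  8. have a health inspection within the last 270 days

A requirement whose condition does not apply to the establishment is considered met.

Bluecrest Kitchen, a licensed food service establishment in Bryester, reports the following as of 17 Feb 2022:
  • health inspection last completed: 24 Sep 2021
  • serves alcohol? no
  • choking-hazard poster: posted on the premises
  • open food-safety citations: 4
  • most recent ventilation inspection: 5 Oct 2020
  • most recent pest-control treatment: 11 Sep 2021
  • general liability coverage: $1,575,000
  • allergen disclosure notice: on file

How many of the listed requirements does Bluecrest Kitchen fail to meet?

1. condition 'serves alcohol' does not hold → requirement n/a → met
2. open food-safety citations 4 ≤ 4 → met
3. allergen disclosure notice present → met
4. general liability coverage $1,575,000 < $1,775,000 → not met
5. ventilation inspection 500 days ago vs limit 540 → met
6. pest-control treatment 159 days ago vs limit 180 → met
7. choking-hazard poster present → met
8. health inspection 146 days ago vs limit 270 → met
Not met: 1 of 8

1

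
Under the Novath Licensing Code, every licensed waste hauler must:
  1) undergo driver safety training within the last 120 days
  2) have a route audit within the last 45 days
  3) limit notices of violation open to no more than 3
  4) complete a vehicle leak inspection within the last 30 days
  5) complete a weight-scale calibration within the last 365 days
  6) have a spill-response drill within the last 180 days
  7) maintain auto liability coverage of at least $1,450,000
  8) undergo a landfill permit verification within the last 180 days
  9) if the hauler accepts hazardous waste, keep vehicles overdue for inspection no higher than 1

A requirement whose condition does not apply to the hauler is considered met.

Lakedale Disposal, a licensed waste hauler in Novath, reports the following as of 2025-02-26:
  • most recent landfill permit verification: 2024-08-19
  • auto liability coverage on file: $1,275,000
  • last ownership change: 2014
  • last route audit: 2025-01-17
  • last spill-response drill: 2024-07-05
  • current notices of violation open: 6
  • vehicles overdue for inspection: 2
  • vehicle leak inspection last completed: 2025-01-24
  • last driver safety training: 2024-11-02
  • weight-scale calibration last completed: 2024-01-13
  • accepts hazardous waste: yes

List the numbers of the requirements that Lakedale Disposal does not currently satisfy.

3, 4, 5, 6, 7, 8, 9

1. driver safety training 116 days ago vs limit 120 → met
2. route audit 40 days ago vs limit 45 → met
3. notices of violation open 6 > 3 → not met
4. vehicle leak inspection 33 days ago vs limit 30 → not met
5. weight-scale calibration 410 days ago vs limit 365 → not met
6. spill-response drill 236 days ago vs limit 180 → not met
7. auto liability coverage $1,275,000 < $1,450,000 → not met
8. landfill permit verification 191 days ago vs limit 180 → not met
9. condition 'accepts hazardous waste' holds; vehicles overdue for inspection 2 > 1 → not met
Not met: 3, 4, 5, 6, 7, 8, 9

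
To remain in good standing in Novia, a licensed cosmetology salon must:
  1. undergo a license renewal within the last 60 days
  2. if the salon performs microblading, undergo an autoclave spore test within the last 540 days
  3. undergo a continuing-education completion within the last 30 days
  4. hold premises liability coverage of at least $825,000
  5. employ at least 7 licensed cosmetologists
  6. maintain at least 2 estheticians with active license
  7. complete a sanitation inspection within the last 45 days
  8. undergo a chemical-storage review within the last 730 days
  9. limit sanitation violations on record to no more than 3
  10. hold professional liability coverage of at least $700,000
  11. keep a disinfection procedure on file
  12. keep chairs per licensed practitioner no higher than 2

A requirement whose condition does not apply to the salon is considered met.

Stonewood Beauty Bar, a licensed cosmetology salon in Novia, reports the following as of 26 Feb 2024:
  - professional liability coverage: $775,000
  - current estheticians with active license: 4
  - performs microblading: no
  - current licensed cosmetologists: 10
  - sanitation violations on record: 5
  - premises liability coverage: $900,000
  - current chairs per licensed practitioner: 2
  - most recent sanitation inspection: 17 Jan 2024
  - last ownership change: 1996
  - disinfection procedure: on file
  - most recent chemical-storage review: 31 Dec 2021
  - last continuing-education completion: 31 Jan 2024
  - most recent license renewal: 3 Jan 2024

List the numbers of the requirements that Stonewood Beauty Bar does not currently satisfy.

8, 9

1. license renewal 54 days ago vs limit 60 → met
2. condition 'performs microblading' does not hold → requirement n/a → met
3. continuing-education completion 26 days ago vs limit 30 → met
4. premises liability coverage $900,000 ≥ $825,000 → met
5. licensed cosmetologists 10 ≥ 7 → met
6. estheticians with active license 4 ≥ 2 → met
7. sanitation inspection 40 days ago vs limit 45 → met
8. chemical-storage review 787 days ago vs limit 730 → not met
9. sanitation violations on record 5 > 3 → not met
10. professional liability coverage $775,000 ≥ $700,000 → met
11. disinfection procedure present → met
12. chairs per licensed practitioner 2 ≤ 2 → met
Not met: 8, 9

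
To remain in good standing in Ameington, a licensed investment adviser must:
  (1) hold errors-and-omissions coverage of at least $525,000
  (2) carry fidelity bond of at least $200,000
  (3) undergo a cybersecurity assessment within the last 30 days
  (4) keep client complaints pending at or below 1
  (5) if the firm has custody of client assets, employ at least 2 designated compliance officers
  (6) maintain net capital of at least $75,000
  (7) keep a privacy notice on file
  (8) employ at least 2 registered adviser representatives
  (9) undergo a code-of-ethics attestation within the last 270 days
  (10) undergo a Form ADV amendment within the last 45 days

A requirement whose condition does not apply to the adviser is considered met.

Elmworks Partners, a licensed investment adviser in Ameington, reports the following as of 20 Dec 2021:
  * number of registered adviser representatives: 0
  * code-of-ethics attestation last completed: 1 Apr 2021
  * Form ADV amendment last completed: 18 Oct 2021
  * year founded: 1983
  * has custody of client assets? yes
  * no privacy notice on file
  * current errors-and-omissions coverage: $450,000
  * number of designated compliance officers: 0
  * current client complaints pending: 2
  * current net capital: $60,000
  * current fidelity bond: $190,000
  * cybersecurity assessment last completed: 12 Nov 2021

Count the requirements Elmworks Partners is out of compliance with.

9

1. errors-and-omissions coverage $450,000 < $525,000 → not met
2. fidelity bond $190,000 < $200,000 → not met
3. cybersecurity assessment 38 days ago vs limit 30 → not met
4. client complaints pending 2 > 1 → not met
5. condition 'has custody of client assets' holds; designated compliance officers 0 < 2 → not met
6. net capital $60,000 < $75,000 → not met
7. privacy notice absent → not met
8. registered adviser representatives 0 < 2 → not met
9. code-of-ethics attestation 263 days ago vs limit 270 → met
10. Form ADV amendment 63 days ago vs limit 45 → not met
Not met: 9 of 10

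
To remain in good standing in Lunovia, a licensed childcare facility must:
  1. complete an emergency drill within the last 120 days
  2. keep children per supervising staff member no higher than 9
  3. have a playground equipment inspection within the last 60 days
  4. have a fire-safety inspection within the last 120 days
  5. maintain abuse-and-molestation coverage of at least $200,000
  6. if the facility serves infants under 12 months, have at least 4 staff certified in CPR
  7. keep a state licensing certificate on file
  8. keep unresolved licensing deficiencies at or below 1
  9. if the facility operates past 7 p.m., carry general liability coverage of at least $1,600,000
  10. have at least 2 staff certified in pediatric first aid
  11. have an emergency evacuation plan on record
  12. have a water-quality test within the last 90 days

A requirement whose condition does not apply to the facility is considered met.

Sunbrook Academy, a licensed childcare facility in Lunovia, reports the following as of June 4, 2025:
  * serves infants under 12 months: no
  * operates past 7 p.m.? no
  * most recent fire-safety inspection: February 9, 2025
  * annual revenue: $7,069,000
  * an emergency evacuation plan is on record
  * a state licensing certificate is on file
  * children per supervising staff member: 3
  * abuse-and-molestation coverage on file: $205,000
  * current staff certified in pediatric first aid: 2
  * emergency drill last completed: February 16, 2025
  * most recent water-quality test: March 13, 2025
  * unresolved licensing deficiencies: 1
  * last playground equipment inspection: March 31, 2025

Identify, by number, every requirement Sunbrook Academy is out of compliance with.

1. emergency drill 108 days ago vs limit 120 → met
2. children per supervising staff member 3 ≤ 9 → met
3. playground equipment inspection 65 days ago vs limit 60 → not met
4. fire-safety inspection 115 days ago vs limit 120 → met
5. abuse-and-molestation coverage $205,000 ≥ $200,000 → met
6. condition 'serves infants under 12 months' does not hold → requirement n/a → met
7. state licensing certificate present → met
8. unresolved licensing deficiencies 1 ≤ 1 → met
9. condition 'operates past 7 p.m.' does not hold → requirement n/a → met
10. staff certified in pediatric first aid 2 ≥ 2 → met
11. emergency evacuation plan present → met
12. water-quality test 83 days ago vs limit 90 → met
Not met: 3

3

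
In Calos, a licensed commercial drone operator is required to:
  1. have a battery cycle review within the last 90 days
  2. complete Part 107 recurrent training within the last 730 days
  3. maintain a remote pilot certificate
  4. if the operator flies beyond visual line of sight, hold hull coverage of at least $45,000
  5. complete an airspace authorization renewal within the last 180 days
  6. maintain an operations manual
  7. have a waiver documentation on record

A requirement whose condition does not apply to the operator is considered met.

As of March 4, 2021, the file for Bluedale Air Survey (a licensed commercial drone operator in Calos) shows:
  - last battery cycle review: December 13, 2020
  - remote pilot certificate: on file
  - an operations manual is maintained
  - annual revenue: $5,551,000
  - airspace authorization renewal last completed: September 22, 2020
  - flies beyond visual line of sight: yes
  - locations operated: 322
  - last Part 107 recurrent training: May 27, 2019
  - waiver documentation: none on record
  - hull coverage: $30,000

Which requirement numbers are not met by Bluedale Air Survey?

4, 7

1. battery cycle review 81 days ago vs limit 90 → met
2. Part 107 recurrent training 647 days ago vs limit 730 → met
3. remote pilot certificate present → met
4. condition 'flies beyond visual line of sight' holds; hull coverage $30,000 < $45,000 → not met
5. airspace authorization renewal 163 days ago vs limit 180 → met
6. operations manual present → met
7. waiver documentation absent → not met
Not met: 4, 7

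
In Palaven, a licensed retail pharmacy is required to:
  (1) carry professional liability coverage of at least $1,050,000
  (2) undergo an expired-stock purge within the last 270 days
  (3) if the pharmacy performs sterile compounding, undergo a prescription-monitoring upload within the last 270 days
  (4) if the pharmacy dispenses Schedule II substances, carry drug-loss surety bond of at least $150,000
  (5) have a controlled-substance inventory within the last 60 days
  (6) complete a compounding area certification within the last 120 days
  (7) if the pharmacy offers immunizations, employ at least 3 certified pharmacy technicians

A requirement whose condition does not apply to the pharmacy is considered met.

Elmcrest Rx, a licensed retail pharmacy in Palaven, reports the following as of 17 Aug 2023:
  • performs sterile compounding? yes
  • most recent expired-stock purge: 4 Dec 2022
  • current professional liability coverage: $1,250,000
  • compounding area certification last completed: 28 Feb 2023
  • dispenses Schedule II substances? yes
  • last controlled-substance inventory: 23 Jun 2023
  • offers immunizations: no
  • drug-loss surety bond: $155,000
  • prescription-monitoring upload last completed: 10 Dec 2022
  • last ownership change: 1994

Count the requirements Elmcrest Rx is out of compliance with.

1. professional liability coverage $1,250,000 ≥ $1,050,000 → met
2. expired-stock purge 256 days ago vs limit 270 → met
3. condition 'performs sterile compounding' holds; prescription-monitoring upload 250 days ago vs limit 270 → met
4. condition 'dispenses Schedule II substances' holds; drug-loss surety bond $155,000 ≥ $150,000 → met
5. controlled-substance inventory 55 days ago vs limit 60 → met
6. compounding area certification 170 days ago vs limit 120 → not met
7. condition 'offers immunizations' does not hold → requirement n/a → met
Not met: 1 of 7

1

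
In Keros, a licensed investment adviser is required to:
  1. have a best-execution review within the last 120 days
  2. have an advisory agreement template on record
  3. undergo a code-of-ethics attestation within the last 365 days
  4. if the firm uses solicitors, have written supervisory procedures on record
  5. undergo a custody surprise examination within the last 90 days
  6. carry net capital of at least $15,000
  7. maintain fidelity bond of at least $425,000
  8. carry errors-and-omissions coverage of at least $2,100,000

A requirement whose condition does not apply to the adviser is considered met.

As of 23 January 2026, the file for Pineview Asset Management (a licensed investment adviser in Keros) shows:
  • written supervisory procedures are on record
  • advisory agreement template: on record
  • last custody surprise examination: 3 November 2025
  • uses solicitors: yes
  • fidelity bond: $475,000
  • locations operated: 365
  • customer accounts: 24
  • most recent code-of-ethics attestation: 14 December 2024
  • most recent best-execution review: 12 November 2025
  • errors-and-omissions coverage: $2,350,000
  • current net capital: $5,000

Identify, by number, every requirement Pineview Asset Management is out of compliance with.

3, 6

1. best-execution review 72 days ago vs limit 120 → met
2. advisory agreement template present → met
3. code-of-ethics attestation 405 days ago vs limit 365 → not met
4. condition 'uses solicitors' holds; written supervisory procedures present → met
5. custody surprise examination 81 days ago vs limit 90 → met
6. net capital $5,000 < $15,000 → not met
7. fidelity bond $475,000 ≥ $425,000 → met
8. errors-and-omissions coverage $2,350,000 ≥ $2,100,000 → met
Not met: 3, 6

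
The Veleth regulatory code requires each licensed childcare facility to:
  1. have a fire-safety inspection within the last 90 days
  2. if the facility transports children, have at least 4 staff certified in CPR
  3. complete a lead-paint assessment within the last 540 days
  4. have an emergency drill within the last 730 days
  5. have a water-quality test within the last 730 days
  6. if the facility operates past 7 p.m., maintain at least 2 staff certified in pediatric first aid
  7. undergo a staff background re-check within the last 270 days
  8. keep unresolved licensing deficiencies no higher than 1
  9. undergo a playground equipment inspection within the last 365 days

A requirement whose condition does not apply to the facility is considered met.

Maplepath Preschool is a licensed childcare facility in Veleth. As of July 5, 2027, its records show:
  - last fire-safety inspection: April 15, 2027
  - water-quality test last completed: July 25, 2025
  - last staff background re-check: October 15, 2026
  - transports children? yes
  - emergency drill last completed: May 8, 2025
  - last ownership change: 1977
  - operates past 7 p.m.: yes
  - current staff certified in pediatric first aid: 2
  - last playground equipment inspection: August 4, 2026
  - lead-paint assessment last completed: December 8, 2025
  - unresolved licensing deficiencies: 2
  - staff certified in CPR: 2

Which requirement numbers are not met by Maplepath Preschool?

2, 3, 4, 8

1. fire-safety inspection 81 days ago vs limit 90 → met
2. condition 'transports children' holds; staff certified in CPR 2 < 4 → not met
3. lead-paint assessment 574 days ago vs limit 540 → not met
4. emergency drill 788 days ago vs limit 730 → not met
5. water-quality test 710 days ago vs limit 730 → met
6. condition 'operates past 7 p.m.' holds; staff certified in pediatric first aid 2 ≥ 2 → met
7. staff background re-check 263 days ago vs limit 270 → met
8. unresolved licensing deficiencies 2 > 1 → not met
9. playground equipment inspection 335 days ago vs limit 365 → met
Not met: 2, 3, 4, 8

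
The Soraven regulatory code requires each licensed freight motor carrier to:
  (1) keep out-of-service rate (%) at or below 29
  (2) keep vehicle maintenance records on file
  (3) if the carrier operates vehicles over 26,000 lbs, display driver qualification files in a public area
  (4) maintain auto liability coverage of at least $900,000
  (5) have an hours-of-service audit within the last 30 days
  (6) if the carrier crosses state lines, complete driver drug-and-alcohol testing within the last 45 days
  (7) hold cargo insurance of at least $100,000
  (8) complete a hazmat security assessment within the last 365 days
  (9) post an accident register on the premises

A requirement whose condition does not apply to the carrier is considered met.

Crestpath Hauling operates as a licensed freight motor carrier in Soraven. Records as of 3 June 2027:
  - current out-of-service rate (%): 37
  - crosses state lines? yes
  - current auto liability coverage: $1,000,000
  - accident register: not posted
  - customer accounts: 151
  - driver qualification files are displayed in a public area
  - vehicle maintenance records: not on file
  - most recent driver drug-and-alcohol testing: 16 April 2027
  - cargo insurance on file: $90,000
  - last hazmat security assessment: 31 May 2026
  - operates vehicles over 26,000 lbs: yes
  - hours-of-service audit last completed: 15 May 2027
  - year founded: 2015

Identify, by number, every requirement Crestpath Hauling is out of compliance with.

1, 2, 6, 7, 8, 9

1. out-of-service rate (%) 37 > 29 → not met
2. vehicle maintenance records absent → not met
3. condition 'operates vehicles over 26,000 lbs' holds; driver qualification files present → met
4. auto liability coverage $1,000,000 ≥ $900,000 → met
5. hours-of-service audit 19 days ago vs limit 30 → met
6. condition 'crosses state lines' holds; driver drug-and-alcohol testing 48 days ago vs limit 45 → not met
7. cargo insurance $90,000 < $100,000 → not met
8. hazmat security assessment 368 days ago vs limit 365 → not met
9. accident register absent → not met
Not met: 1, 2, 6, 7, 8, 9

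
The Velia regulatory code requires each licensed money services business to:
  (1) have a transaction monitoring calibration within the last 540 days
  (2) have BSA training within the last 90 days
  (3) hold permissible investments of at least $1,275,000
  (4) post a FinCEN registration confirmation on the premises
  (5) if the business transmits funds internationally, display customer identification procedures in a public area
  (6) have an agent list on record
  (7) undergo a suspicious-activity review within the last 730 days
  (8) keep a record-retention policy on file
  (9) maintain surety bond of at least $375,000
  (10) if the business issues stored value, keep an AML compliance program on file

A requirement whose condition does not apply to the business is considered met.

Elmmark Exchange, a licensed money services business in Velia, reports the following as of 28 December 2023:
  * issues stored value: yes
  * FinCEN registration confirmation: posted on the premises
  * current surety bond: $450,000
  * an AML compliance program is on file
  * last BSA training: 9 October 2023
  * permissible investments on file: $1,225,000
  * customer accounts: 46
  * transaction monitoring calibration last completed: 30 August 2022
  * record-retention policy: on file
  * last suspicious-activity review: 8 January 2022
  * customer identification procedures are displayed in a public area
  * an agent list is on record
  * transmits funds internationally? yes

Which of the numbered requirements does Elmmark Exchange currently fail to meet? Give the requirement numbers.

1. transaction monitoring calibration 485 days ago vs limit 540 → met
2. BSA training 80 days ago vs limit 90 → met
3. permissible investments $1,225,000 < $1,275,000 → not met
4. FinCEN registration confirmation present → met
5. condition 'transmits funds internationally' holds; customer identification procedures present → met
6. agent list present → met
7. suspicious-activity review 719 days ago vs limit 730 → met
8. record-retention policy present → met
9. surety bond $450,000 ≥ $375,000 → met
10. condition 'issues stored value' holds; AML compliance program present → met
Not met: 3

3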